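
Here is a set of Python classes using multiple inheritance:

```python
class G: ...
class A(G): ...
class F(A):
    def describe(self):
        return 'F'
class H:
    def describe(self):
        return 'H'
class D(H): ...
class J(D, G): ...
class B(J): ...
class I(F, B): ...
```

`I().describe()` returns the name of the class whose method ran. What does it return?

L[I] = I + merge(L[F], L[B], [F B])
  take F:  [F A G object] + [B J D H G object] + [F B]
  take A:  [A G object] + [B J D H G object] + [B]
  take B:  [G object] + [B J D H G object] + [B]
  take J:  [G object] + [J D H G object]
  take D:  [G object] + [D H G object]
  take H:  [G object] + [H G object]
  take G:  [G object] + [G object]
  take object:  [object] + [object]
MRO: I F A B J D H G object
describe is defined in: F, H. First along the MRO is F.

F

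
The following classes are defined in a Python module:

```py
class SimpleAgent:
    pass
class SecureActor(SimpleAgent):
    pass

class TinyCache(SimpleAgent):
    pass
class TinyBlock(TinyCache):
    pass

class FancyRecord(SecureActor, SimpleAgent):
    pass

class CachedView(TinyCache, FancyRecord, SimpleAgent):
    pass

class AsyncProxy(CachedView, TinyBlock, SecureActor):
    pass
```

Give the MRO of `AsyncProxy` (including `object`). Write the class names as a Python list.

[AsyncProxy, CachedView, TinyBlock, TinyCache, FancyRecord, SecureActor, SimpleAgent, object]

L[AsyncProxy] = AsyncProxy + merge(L[CachedView], L[TinyBlock], L[SecureActor], [CachedView TinyBlock SecureActor])
  take CachedView:  [CachedView TinyCache FancyRecord SecureActor SimpleAgent object] + [TinyBlock TinyCache SimpleAgent object] + [SecureActor SimpleAgent object] + [CachedView TinyBlock SecureActor]
  take TinyBlock:  [TinyCache FancyRecord SecureActor SimpleAgent object] + [TinyBlock TinyCache SimpleAgent object] + [SecureActor SimpleAgent object] + [TinyBlock SecureActor]
  take TinyCache:  [TinyCache FancyRecord SecureActor SimpleAgent object] + [TinyCache SimpleAgent object] + [SecureActor SimpleAgent object] + [SecureActor]
  take FancyRecord:  [FancyRecord SecureActor SimpleAgent object] + [SimpleAgent object] + [SecureActor SimpleAgent object] + [SecureActor]
  take SecureActor:  [SecureActor SimpleAgent object] + [SimpleAgent object] + [SecureActor SimpleAgent object] + [SecureActor]
  take SimpleAgent:  [SimpleAgent object] + [SimpleAgent object] + [SimpleAgent object]
  take object:  [object] + [object] + [object]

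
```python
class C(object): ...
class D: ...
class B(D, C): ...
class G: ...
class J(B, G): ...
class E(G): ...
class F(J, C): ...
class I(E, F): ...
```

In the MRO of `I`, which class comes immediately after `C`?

G

L[I] = I + merge(L[E], L[F], [E F])
  take E:  [E G object] + [F J B D C G object] + [E F]
  take F:  [G object] + [F J B D C G object] + [F]
  take J:  [G object] + [J B D C G object]
  take B:  [G object] + [B D C G object]
  take D:  [G object] + [D C G object]
  take C:  [G object] + [C G object]
  take G:  [G object] + [G object]
  take object:  [object] + [object]
MRO: I E F J B D C G object
C is at position 6; next is G.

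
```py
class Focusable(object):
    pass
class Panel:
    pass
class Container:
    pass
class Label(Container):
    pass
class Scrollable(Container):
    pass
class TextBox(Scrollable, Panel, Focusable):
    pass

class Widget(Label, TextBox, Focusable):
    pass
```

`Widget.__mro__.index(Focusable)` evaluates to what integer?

L[Widget] = Widget + merge(L[Label], L[TextBox], L[Focusable], [Label TextBox Focusable])
  take Label:  [Label Container object] + [TextBox Scrollable Container Panel Focusable object] + [Focusable object] + [Label TextBox Focusable]
  take TextBox:  [Container object] + [TextBox Scrollable Container Panel Focusable object] + [Focusable object] + [TextBox Focusable]
  take Scrollable:  [Container object] + [Scrollable Container Panel Focusable object] + [Focusable object] + [Focusable]
  take Container:  [Container object] + [Container Panel Focusable object] + [Focusable object] + [Focusable]
  take Panel:  [object] + [Panel Focusable object] + [Focusable object] + [Focusable]
  take Focusable:  [object] + [Focusable object] + [Focusable object] + [Focusable]
  take object:  [object] + [object] + [object]
MRO: Widget Label TextBox Scrollable Container Panel Focusable object
Focusable sits at index 6.

6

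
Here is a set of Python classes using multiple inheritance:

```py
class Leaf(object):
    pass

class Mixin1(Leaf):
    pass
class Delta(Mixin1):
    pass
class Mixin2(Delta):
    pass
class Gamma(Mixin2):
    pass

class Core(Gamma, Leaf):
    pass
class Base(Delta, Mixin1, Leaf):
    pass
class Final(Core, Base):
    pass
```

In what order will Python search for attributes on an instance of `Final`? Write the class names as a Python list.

[Final, Core, Gamma, Mixin2, Base, Delta, Mixin1, Leaf, object]

L[Final] = Final + merge(L[Core], L[Base], [Core Base])
  take Core:  [Core Gamma Mixin2 Delta Mixin1 Leaf object] + [Base Delta Mixin1 Leaf object] + [Core Base]
  take Gamma:  [Gamma Mixin2 Delta Mixin1 Leaf object] + [Base Delta Mixin1 Leaf object] + [Base]
  take Mixin2:  [Mixin2 Delta Mixin1 Leaf object] + [Base Delta Mixin1 Leaf object] + [Base]
  take Base:  [Delta Mixin1 Leaf object] + [Base Delta Mixin1 Leaf object] + [Base]
  take Delta:  [Delta Mixin1 Leaf object] + [Delta Mixin1 Leaf object]
  take Mixin1:  [Mixin1 Leaf object] + [Mixin1 Leaf object]
  take Leaf:  [Leaf object] + [Leaf object]
  take object:  [object] + [object]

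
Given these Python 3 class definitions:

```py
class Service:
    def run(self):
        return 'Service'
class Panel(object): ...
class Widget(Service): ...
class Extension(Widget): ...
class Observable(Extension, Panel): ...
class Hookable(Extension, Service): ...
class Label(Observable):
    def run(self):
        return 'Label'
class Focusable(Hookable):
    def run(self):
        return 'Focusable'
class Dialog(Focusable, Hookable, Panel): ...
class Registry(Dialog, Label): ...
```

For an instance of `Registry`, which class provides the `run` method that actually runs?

Focusable

L[Registry] = Registry + merge(L[Dialog], L[Label], [Dialog Label])
  take Dialog:  [Dialog Focusable Hookable Extension Widget Service Panel object] + [Label Observable Extension Widget Service Panel object] + [Dialog Label]
  take Focusable:  [Focusable Hookable Extension Widget Service Panel object] + [Label Observable Extension Widget Service Panel object] + [Label]
  take Hookable:  [Hookable Extension Widget Service Panel object] + [Label Observable Extension Widget Service Panel object] + [Label]
  take Label:  [Extension Widget Service Panel object] + [Label Observable Extension Widget Service Panel object] + [Label]
  take Observable:  [Extension Widget Service Panel object] + [Observable Extension Widget Service Panel object]
  take Extension:  [Extension Widget Service Panel object] + [Extension Widget Service Panel object]
  take Widget:  [Widget Service Panel object] + [Widget Service Panel object]
  take Service:  [Service Panel object] + [Service Panel object]
  take Panel:  [Panel object] + [Panel object]
  take object:  [object] + [object]
MRO: Registry Dialog Focusable Hookable Label Observable Extension Widget Service Panel object
run is defined in: Focusable, Label, Service. First along the MRO is Focusable.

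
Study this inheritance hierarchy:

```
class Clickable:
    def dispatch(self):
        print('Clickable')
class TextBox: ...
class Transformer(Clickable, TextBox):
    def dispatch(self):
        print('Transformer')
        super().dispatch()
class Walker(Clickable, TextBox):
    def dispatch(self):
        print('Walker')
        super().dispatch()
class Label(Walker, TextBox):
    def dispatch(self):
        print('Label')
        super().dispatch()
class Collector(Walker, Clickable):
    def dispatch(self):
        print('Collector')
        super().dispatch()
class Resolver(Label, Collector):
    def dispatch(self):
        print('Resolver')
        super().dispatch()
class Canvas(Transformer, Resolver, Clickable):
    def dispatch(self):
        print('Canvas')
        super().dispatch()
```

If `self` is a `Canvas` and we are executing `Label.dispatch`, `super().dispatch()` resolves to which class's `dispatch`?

Collector

L[Canvas] = Canvas + merge(L[Transformer], L[Resolver], L[Clickable], [Transformer Resolver Clickable])
  take Transformer:  [Transformer Clickable TextBox object] + [Resolver Label Collector Walker Clickable TextBox object] + [Clickable object] + [Transformer Resolver Clickable]
  take Resolver:  [Clickable TextBox object] + [Resolver Label Collector Walker Clickable TextBox object] + [Clickable object] + [Resolver Clickable]
  take Label:  [Clickable TextBox object] + [Label Collector Walker Clickable TextBox object] + [Clickable object] + [Clickable]
  take Collector:  [Clickable TextBox object] + [Collector Walker Clickable TextBox object] + [Clickable object] + [Clickable]
  take Walker:  [Clickable TextBox object] + [Walker Clickable TextBox object] + [Clickable object] + [Clickable]
  take Clickable:  [Clickable TextBox object] + [Clickable TextBox object] + [Clickable object] + [Clickable]
  take TextBox:  [TextBox object] + [TextBox object] + [object]
  take object:  [object] + [object] + [object]
MRO: Canvas Transformer Resolver Label Collector Walker Clickable TextBox object
super() in Label.dispatch on a Canvas instance goes to the class after Label in Canvas's MRO: Collector.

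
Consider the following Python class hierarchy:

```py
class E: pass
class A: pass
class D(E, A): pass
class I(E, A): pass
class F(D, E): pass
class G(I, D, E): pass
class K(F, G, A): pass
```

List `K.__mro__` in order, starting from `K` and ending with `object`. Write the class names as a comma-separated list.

K, F, G, I, D, E, A, object

L[K] = K + merge(L[F], L[G], L[A], [F G A])
  take F:  [F D E A object] + [G I D E A object] + [A object] + [F G A]
  take G:  [D E A object] + [G I D E A object] + [A object] + [G A]
  take I:  [D E A object] + [I D E A object] + [A object] + [A]
  take D:  [D E A object] + [D E A object] + [A object] + [A]
  take E:  [E A object] + [E A object] + [A object] + [A]
  take A:  [A object] + [A object] + [A object] + [A]
  take object:  [object] + [object] + [object]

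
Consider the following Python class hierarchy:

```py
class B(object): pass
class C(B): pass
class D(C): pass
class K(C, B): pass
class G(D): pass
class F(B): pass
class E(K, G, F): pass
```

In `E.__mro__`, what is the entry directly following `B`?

object

L[E] = E + merge(L[K], L[G], L[F], [K G F])
  take K:  [K C B object] + [G D C B object] + [F B object] + [K G F]
  take G:  [C B object] + [G D C B object] + [F B object] + [G F]
  take D:  [C B object] + [D C B object] + [F B object] + [F]
  take C:  [C B object] + [C B object] + [F B object] + [F]
  take F:  [B object] + [B object] + [F B object] + [F]
  take B:  [B object] + [B object] + [B object]
  take object:  [object] + [object] + [object]
MRO: E K G D C F B object
B is at position 6; next is object.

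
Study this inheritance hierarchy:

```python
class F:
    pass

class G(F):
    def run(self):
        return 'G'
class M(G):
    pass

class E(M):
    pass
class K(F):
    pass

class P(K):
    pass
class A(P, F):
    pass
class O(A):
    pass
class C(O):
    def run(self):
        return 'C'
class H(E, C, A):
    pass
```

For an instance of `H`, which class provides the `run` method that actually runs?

L[H] = H + merge(L[E], L[C], L[A], [E C A])
  take E:  [E M G F object] + [C O A P K F object] + [A P K F object] + [E C A]
  take M:  [M G F object] + [C O A P K F object] + [A P K F object] + [C A]
  take G:  [G F object] + [C O A P K F object] + [A P K F object] + [C A]
  take C:  [F object] + [C O A P K F object] + [A P K F object] + [C A]
  take O:  [F object] + [O A P K F object] + [A P K F object] + [A]
  take A:  [F object] + [A P K F object] + [A P K F object] + [A]
  take P:  [F object] + [P K F object] + [P K F object]
  take K:  [F object] + [K F object] + [K F object]
  take F:  [F object] + [F object] + [F object]
  take object:  [object] + [object] + [object]
MRO: H E M G C O A P K F object
run is defined in: C, G. First along the MRO is G.

G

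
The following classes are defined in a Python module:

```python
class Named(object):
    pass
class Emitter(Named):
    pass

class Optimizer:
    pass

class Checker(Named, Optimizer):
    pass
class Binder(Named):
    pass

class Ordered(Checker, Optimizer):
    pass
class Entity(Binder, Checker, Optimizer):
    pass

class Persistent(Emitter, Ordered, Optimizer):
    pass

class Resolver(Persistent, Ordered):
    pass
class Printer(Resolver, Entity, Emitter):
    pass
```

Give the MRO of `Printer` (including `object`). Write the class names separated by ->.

L[Printer] = Printer + merge(L[Resolver], L[Entity], L[Emitter], [Resolver Entity Emitter])
  take Resolver:  [Resolver Persistent Emitter Ordered Checker Named Optimizer object] + [Entity Binder Checker Named Optimizer object] + [Emitter Named object] + [Resolver Entity Emitter]
  take Persistent:  [Persistent Emitter Ordered Checker Named Optimizer object] + [Entity Binder Checker Named Optimizer object] + [Emitter Named object] + [Entity Emitter]
  take Entity:  [Emitter Ordered Checker Named Optimizer object] + [Entity Binder Checker Named Optimizer object] + [Emitter Named object] + [Entity Emitter]
  take Emitter:  [Emitter Ordered Checker Named Optimizer object] + [Binder Checker Named Optimizer object] + [Emitter Named object] + [Emitter]
  take Ordered:  [Ordered Checker Named Optimizer object] + [Binder Checker Named Optimizer object] + [Named object]
  take Binder:  [Checker Named Optimizer object] + [Binder Checker Named Optimizer object] + [Named object]
  take Checker:  [Checker Named Optimizer object] + [Checker Named Optimizer object] + [Named object]
  take Named:  [Named Optimizer object] + [Named Optimizer object] + [Named object]
  take Optimizer:  [Optimizer object] + [Optimizer object] + [object]
  take object:  [object] + [object] + [object]

Printer -> Resolver -> Persistent -> Entity -> Emitter -> Ordered -> Binder -> Checker -> Named -> Optimizer -> object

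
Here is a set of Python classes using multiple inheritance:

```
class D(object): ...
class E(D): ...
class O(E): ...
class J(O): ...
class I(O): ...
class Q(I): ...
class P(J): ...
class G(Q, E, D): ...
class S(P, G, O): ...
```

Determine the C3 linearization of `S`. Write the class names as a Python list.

[S, P, J, G, Q, I, O, E, D, object]

L[S] = S + merge(L[P], L[G], L[O], [P G O])
  take P:  [P J O E D object] + [G Q I O E D object] + [O E D object] + [P G O]
  take J:  [J O E D object] + [G Q I O E D object] + [O E D object] + [G O]
  take G:  [O E D object] + [G Q I O E D object] + [O E D object] + [G O]
  take Q:  [O E D object] + [Q I O E D object] + [O E D object] + [O]
  take I:  [O E D object] + [I O E D object] + [O E D object] + [O]
  take O:  [O E D object] + [O E D object] + [O E D object] + [O]
  take E:  [E D object] + [E D object] + [E D object]
  take D:  [D object] + [D object] + [D object]
  take object:  [object] + [object] + [object]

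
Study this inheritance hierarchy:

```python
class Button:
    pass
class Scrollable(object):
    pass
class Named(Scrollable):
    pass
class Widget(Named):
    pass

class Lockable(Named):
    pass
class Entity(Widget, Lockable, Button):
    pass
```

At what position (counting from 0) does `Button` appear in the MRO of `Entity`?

5

L[Entity] = Entity + merge(L[Widget], L[Lockable], L[Button], [Widget Lockable Button])
  take Widget:  [Widget Named Scrollable object] + [Lockable Named Scrollable object] + [Button object] + [Widget Lockable Button]
  take Lockable:  [Named Scrollable object] + [Lockable Named Scrollable object] + [Button object] + [Lockable Button]
  take Named:  [Named Scrollable object] + [Named Scrollable object] + [Button object] + [Button]
  take Scrollable:  [Scrollable object] + [Scrollable object] + [Button object] + [Button]
  take Button:  [object] + [object] + [Button object] + [Button]
  take object:  [object] + [object] + [object]
MRO: Entity Widget Lockable Named Scrollable Button object
Button sits at index 5.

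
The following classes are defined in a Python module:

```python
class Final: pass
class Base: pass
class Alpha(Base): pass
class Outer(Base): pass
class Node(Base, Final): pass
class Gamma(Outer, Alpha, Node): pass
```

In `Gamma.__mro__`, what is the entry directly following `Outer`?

L[Gamma] = Gamma + merge(L[Outer], L[Alpha], L[Node], [Outer Alpha Node])
  take Outer:  [Outer Base object] + [Alpha Base object] + [Node Base Final object] + [Outer Alpha Node]
  take Alpha:  [Base object] + [Alpha Base object] + [Node Base Final object] + [Alpha Node]
  take Node:  [Base object] + [Base object] + [Node Base Final object] + [Node]
  take Base:  [Base object] + [Base object] + [Base Final object]
  take Final:  [object] + [object] + [Final object]
  take object:  [object] + [object] + [object]
MRO: Gamma Outer Alpha Node Base Final object
Outer is at position 1; next is Alpha.

Alpha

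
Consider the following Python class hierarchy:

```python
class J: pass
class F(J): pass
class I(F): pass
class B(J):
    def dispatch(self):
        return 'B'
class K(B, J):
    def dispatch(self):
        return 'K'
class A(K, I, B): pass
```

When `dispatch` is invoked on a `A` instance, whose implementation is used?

K

L[A] = A + merge(L[K], L[I], L[B], [K I B])
  take K:  [K B J object] + [I F J object] + [B J object] + [K I B]
  take I:  [B J object] + [I F J object] + [B J object] + [I B]
  take B:  [B J object] + [F J object] + [B J object] + [B]
  take F:  [J object] + [F J object] + [J object]
  take J:  [J object] + [J object] + [J object]
  take object:  [object] + [object] + [object]
MRO: A K I B F J object
dispatch is defined in: B, K. First along the MRO is K.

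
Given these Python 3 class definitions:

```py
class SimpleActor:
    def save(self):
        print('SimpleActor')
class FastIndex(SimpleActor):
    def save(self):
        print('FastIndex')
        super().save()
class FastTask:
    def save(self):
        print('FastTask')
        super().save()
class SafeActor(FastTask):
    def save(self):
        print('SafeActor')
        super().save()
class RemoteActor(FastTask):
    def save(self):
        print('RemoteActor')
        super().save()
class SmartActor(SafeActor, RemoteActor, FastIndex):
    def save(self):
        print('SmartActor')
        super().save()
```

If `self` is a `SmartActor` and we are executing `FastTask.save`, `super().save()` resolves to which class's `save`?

FastIndex

L[SmartActor] = SmartActor + merge(L[SafeActor], L[RemoteActor], L[FastIndex], [SafeActor RemoteActor FastIndex])
  take SafeActor:  [SafeActor FastTask object] + [RemoteActor FastTask object] + [FastIndex SimpleActor object] + [SafeActor RemoteActor FastIndex]
  take RemoteActor:  [FastTask object] + [RemoteActor FastTask object] + [FastIndex SimpleActor object] + [RemoteActor FastIndex]
  take FastTask:  [FastTask object] + [FastTask object] + [FastIndex SimpleActor object] + [FastIndex]
  take FastIndex:  [object] + [object] + [FastIndex SimpleActor object] + [FastIndex]
  take SimpleActor:  [object] + [object] + [SimpleActor object]
  take object:  [object] + [object] + [object]
MRO: SmartActor SafeActor RemoteActor FastTask FastIndex SimpleActor object
super() in FastTask.save on a SmartActor instance goes to the class after FastTask in SmartActor's MRO: FastIndex.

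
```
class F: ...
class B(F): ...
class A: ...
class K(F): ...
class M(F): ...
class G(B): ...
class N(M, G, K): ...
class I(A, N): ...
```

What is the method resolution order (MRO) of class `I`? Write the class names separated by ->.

I -> A -> N -> M -> G -> B -> K -> F -> object

L[I] = I + merge(L[A], L[N], [A N])
  take A:  [A object] + [N M G B K F object] + [A N]
  take N:  [object] + [N M G B K F object] + [N]
  take M:  [object] + [M G B K F object]
  take G:  [object] + [G B K F object]
  take B:  [object] + [B K F object]
  take K:  [object] + [K F object]
  take F:  [object] + [F object]
  take object:  [object] + [object]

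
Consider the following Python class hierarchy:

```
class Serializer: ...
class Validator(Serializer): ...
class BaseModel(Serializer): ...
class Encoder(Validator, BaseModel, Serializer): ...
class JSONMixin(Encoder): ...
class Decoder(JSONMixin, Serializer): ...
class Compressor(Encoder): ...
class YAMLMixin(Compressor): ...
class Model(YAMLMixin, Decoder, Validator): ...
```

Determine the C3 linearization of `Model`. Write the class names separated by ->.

L[Model] = Model + merge(L[YAMLMixin], L[Decoder], L[Validator], [YAMLMixin Decoder Validator])
  take YAMLMixin:  [YAMLMixin Compressor Encoder Validator BaseModel Serializer object] + [Decoder JSONMixin Encoder Validator BaseModel Serializer object] + [Validator Serializer object] + [YAMLMixin Decoder Validator]
  take Compressor:  [Compressor Encoder Validator BaseModel Serializer object] + [Decoder JSONMixin Encoder Validator BaseModel Serializer object] + [Validator Serializer object] + [Decoder Validator]
  take Decoder:  [Encoder Validator BaseModel Serializer object] + [Decoder JSONMixin Encoder Validator BaseModel Serializer object] + [Validator Serializer object] + [Decoder Validator]
  take JSONMixin:  [Encoder Validator BaseModel Serializer object] + [JSONMixin Encoder Validator BaseModel Serializer object] + [Validator Serializer object] + [Validator]
  take Encoder:  [Encoder Validator BaseModel Serializer object] + [Encoder Validator BaseModel Serializer object] + [Validator Serializer object] + [Validator]
  take Validator:  [Validator BaseModel Serializer object] + [Validator BaseModel Serializer object] + [Validator Serializer object] + [Validator]
  take BaseModel:  [BaseModel Serializer object] + [BaseModel Serializer object] + [Serializer object]
  take Serializer:  [Serializer object] + [Serializer object] + [Serializer object]
  take object:  [object] + [object] + [object]

Model -> YAMLMixin -> Compressor -> Decoder -> JSONMixin -> Encoder -> Validator -> BaseModel -> Serializer -> object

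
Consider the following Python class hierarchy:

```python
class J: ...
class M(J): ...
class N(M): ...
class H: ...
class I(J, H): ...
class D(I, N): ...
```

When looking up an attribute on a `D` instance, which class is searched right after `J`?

H

L[D] = D + merge(L[I], L[N], [I N])
  take I:  [I J H object] + [N M J object] + [I N]
  take N:  [J H object] + [N M J object] + [N]
  take M:  [J H object] + [M J object]
  take J:  [J H object] + [J object]
  take H:  [H object] + [object]
  take object:  [object] + [object]
MRO: D I N M J H object
J is at position 4; next is H.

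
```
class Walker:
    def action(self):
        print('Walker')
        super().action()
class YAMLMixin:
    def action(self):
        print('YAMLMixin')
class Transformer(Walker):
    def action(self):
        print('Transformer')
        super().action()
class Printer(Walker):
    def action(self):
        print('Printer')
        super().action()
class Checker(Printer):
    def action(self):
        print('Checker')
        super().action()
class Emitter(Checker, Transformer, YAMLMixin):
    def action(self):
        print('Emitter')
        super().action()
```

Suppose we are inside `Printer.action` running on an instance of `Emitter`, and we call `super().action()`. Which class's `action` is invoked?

L[Emitter] = Emitter + merge(L[Checker], L[Transformer], L[YAMLMixin], [Checker Transformer YAMLMixin])
  take Checker:  [Checker Printer Walker object] + [Transformer Walker object] + [YAMLMixin object] + [Checker Transformer YAMLMixin]
  take Printer:  [Printer Walker object] + [Transformer Walker object] + [YAMLMixin object] + [Transformer YAMLMixin]
  take Transformer:  [Walker object] + [Transformer Walker object] + [YAMLMixin object] + [Transformer YAMLMixin]
  take Walker:  [Walker object] + [Walker object] + [YAMLMixin object] + [YAMLMixin]
  take YAMLMixin:  [object] + [object] + [YAMLMixin object] + [YAMLMixin]
  take object:  [object] + [object] + [object]
MRO: Emitter Checker Printer Transformer Walker YAMLMixin object
super() in Printer.action on a Emitter instance goes to the class after Printer in Emitter's MRO: Transformer.

Transformer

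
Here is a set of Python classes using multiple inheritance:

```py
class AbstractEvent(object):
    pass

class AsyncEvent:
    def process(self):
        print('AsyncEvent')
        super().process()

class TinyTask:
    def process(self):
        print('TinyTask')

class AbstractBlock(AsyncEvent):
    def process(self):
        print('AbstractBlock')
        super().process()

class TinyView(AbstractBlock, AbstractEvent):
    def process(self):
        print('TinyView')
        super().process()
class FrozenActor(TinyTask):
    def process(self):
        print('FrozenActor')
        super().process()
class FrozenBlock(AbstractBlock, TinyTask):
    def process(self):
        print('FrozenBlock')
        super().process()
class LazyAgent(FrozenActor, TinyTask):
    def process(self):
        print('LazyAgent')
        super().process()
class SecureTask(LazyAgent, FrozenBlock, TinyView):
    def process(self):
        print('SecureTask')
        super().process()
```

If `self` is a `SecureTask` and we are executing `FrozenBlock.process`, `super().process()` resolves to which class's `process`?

TinyView

L[SecureTask] = SecureTask + merge(L[LazyAgent], L[FrozenBlock], L[TinyView], [LazyAgent FrozenBlock TinyView])
  take LazyAgent:  [LazyAgent FrozenActor TinyTask object] + [FrozenBlock AbstractBlock AsyncEvent TinyTask object] + [TinyView AbstractBlock AsyncEvent AbstractEvent object] + [LazyAgent FrozenBlock TinyView]
  take FrozenActor:  [FrozenActor TinyTask object] + [FrozenBlock AbstractBlock AsyncEvent TinyTask object] + [TinyView AbstractBlock AsyncEvent AbstractEvent object] + [FrozenBlock TinyView]
  take FrozenBlock:  [TinyTask object] + [FrozenBlock AbstractBlock AsyncEvent TinyTask object] + [TinyView AbstractBlock AsyncEvent AbstractEvent object] + [FrozenBlock TinyView]
  take TinyView:  [TinyTask object] + [AbstractBlock AsyncEvent TinyTask object] + [TinyView AbstractBlock AsyncEvent AbstractEvent object] + [TinyView]
  take AbstractBlock:  [TinyTask object] + [AbstractBlock AsyncEvent TinyTask object] + [AbstractBlock AsyncEvent AbstractEvent object]
  take AsyncEvent:  [TinyTask object] + [AsyncEvent TinyTask object] + [AsyncEvent AbstractEvent object]
  take TinyTask:  [TinyTask object] + [TinyTask object] + [AbstractEvent object]
  take AbstractEvent:  [object] + [object] + [AbstractEvent object]
  take object:  [object] + [object] + [object]
MRO: SecureTask LazyAgent FrozenActor FrozenBlock TinyView AbstractBlock AsyncEvent TinyTask AbstractEvent object
super() in FrozenBlock.process on a SecureTask instance goes to the class after FrozenBlock in SecureTask's MRO: TinyView.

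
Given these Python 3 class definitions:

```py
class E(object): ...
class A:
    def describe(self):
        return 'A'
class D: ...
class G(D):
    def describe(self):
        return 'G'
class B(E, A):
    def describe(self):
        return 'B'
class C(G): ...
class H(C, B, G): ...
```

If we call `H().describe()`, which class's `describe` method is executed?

L[H] = H + merge(L[C], L[B], L[G], [C B G])
  take C:  [C G D object] + [B E A object] + [G D object] + [C B G]
  take B:  [G D object] + [B E A object] + [G D object] + [B G]
  take G:  [G D object] + [E A object] + [G D object] + [G]
  take D:  [D object] + [E A object] + [D object]
  take E:  [object] + [E A object] + [object]
  take A:  [object] + [A object] + [object]
  take object:  [object] + [object] + [object]
MRO: H C B G D E A object
describe is defined in: A, B, G. First along the MRO is B.

B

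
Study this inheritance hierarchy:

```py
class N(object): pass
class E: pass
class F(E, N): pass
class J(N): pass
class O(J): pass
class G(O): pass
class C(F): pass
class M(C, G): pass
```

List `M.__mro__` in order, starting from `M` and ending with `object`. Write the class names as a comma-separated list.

M, C, F, E, G, O, J, N, object

L[M] = M + merge(L[C], L[G], [C G])
  take C:  [C F E N object] + [G O J N object] + [C G]
  take F:  [F E N object] + [G O J N object] + [G]
  take E:  [E N object] + [G O J N object] + [G]
  take G:  [N object] + [G O J N object] + [G]
  take O:  [N object] + [O J N object]
  take J:  [N object] + [J N object]
  take N:  [N object] + [N object]
  take object:  [object] + [object]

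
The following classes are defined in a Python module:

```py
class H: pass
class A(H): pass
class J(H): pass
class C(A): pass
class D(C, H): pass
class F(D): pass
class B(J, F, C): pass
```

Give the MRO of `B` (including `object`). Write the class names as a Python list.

L[B] = B + merge(L[J], L[F], L[C], [J F C])
  take J:  [J H object] + [F D C A H object] + [C A H object] + [J F C]
  take F:  [H object] + [F D C A H object] + [C A H object] + [F C]
  take D:  [H object] + [D C A H object] + [C A H object] + [C]
  take C:  [H object] + [C A H object] + [C A H object] + [C]
  take A:  [H object] + [A H object] + [A H object]
  take H:  [H object] + [H object] + [H object]
  take object:  [object] + [object] + [object]

[B, J, F, D, C, A, H, object]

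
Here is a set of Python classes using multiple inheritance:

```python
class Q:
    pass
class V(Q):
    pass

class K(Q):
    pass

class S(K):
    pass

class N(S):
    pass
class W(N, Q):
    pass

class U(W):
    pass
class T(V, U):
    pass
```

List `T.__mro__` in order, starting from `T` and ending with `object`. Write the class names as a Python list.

L[T] = T + merge(L[V], L[U], [V U])
  take V:  [V Q object] + [U W N S K Q object] + [V U]
  take U:  [Q object] + [U W N S K Q object] + [U]
  take W:  [Q object] + [W N S K Q object]
  take N:  [Q object] + [N S K Q object]
  take S:  [Q object] + [S K Q object]
  take K:  [Q object] + [K Q object]
  take Q:  [Q object] + [Q object]
  take object:  [object] + [object]

[T, V, U, W, N, S, K, Q, object]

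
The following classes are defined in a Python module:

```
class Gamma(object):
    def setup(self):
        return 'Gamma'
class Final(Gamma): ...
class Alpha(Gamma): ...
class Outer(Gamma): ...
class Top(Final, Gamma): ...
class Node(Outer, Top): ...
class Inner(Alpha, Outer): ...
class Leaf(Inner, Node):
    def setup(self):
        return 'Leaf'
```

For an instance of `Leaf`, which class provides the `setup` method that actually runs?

L[Leaf] = Leaf + merge(L[Inner], L[Node], [Inner Node])
  take Inner:  [Inner Alpha Outer Gamma object] + [Node Outer Top Final Gamma object] + [Inner Node]
  take Alpha:  [Alpha Outer Gamma object] + [Node Outer Top Final Gamma object] + [Node]
  take Node:  [Outer Gamma object] + [Node Outer Top Final Gamma object] + [Node]
  take Outer:  [Outer Gamma object] + [Outer Top Final Gamma object]
  take Top:  [Gamma object] + [Top Final Gamma object]
  take Final:  [Gamma object] + [Final Gamma object]
  take Gamma:  [Gamma object] + [Gamma object]
  take object:  [object] + [object]
MRO: Leaf Inner Alpha Node Outer Top Final Gamma object
setup is defined in: Gamma, Leaf. First along the MRO is Leaf.

Leaf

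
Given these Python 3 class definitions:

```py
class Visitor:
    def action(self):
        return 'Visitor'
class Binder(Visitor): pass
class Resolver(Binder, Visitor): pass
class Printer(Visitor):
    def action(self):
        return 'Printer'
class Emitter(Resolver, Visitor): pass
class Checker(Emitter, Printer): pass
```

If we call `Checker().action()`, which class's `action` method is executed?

Printer

L[Checker] = Checker + merge(L[Emitter], L[Printer], [Emitter Printer])
  take Emitter:  [Emitter Resolver Binder Visitor object] + [Printer Visitor object] + [Emitter Printer]
  take Resolver:  [Resolver Binder Visitor object] + [Printer Visitor object] + [Printer]
  take Binder:  [Binder Visitor object] + [Printer Visitor object] + [Printer]
  take Printer:  [Visitor object] + [Printer Visitor object] + [Printer]
  take Visitor:  [Visitor object] + [Visitor object]
  take object:  [object] + [object]
MRO: Checker Emitter Resolver Binder Printer Visitor object
action is defined in: Printer, Visitor. First along the MRO is Printer.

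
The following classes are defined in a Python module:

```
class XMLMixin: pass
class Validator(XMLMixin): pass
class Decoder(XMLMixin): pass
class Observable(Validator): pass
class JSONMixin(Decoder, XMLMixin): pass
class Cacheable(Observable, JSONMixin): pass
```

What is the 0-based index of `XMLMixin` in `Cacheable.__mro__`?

L[Cacheable] = Cacheable + merge(L[Observable], L[JSONMixin], [Observable JSONMixin])
  take Observable:  [Observable Validator XMLMixin object] + [JSONMixin Decoder XMLMixin object] + [Observable JSONMixin]
  take Validator:  [Validator XMLMixin object] + [JSONMixin Decoder XMLMixin object] + [JSONMixin]
  take JSONMixin:  [XMLMixin object] + [JSONMixin Decoder XMLMixin object] + [JSONMixin]
  take Decoder:  [XMLMixin object] + [Decoder XMLMixin object]
  take XMLMixin:  [XMLMixin object] + [XMLMixin object]
  take object:  [object] + [object]
MRO: Cacheable Observable Validator JSONMixin Decoder XMLMixin object
XMLMixin sits at index 5.

5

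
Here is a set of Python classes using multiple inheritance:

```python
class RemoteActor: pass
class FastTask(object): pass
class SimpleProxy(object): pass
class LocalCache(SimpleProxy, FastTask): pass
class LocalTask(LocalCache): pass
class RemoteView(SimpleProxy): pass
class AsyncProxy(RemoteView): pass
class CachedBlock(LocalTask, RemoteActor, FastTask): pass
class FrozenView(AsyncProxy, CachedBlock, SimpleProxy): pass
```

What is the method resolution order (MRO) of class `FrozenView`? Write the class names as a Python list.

[FrozenView, AsyncProxy, RemoteView, CachedBlock, LocalTask, LocalCache, SimpleProxy, RemoteActor, FastTask, object]

L[FrozenView] = FrozenView + merge(L[AsyncProxy], L[CachedBlock], L[SimpleProxy], [AsyncProxy CachedBlock SimpleProxy])
  take AsyncProxy:  [AsyncProxy RemoteView SimpleProxy object] + [CachedBlock LocalTask LocalCache SimpleProxy RemoteActor FastTask object] + [SimpleProxy object] + [AsyncProxy CachedBlock SimpleProxy]
  take RemoteView:  [RemoteView SimpleProxy object] + [CachedBlock LocalTask LocalCache SimpleProxy RemoteActor FastTask object] + [SimpleProxy object] + [CachedBlock SimpleProxy]
  take CachedBlock:  [SimpleProxy object] + [CachedBlock LocalTask LocalCache SimpleProxy RemoteActor FastTask object] + [SimpleProxy object] + [CachedBlock SimpleProxy]
  take LocalTask:  [SimpleProxy object] + [LocalTask LocalCache SimpleProxy RemoteActor FastTask object] + [SimpleProxy object] + [SimpleProxy]
  take LocalCache:  [SimpleProxy object] + [LocalCache SimpleProxy RemoteActor FastTask object] + [SimpleProxy object] + [SimpleProxy]
  take SimpleProxy:  [SimpleProxy object] + [SimpleProxy RemoteActor FastTask object] + [SimpleProxy object] + [SimpleProxy]
  take RemoteActor:  [object] + [RemoteActor FastTask object] + [object]
  take FastTask:  [object] + [FastTask object] + [object]
  take object:  [object] + [object] + [object]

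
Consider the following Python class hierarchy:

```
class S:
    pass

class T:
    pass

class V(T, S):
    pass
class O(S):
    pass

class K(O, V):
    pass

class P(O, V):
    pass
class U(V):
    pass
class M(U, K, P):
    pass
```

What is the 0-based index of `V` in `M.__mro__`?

5

L[M] = M + merge(L[U], L[K], L[P], [U K P])
  take U:  [U V T S object] + [K O V T S object] + [P O V T S object] + [U K P]
  take K:  [V T S object] + [K O V T S object] + [P O V T S object] + [K P]
  take P:  [V T S object] + [O V T S object] + [P O V T S object] + [P]
  take O:  [V T S object] + [O V T S object] + [O V T S object]
  take V:  [V T S object] + [V T S object] + [V T S object]
  take T:  [T S object] + [T S object] + [T S object]
  take S:  [S object] + [S object] + [S object]
  take object:  [object] + [object] + [object]
MRO: M U K P O V T S object
V sits at index 5.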